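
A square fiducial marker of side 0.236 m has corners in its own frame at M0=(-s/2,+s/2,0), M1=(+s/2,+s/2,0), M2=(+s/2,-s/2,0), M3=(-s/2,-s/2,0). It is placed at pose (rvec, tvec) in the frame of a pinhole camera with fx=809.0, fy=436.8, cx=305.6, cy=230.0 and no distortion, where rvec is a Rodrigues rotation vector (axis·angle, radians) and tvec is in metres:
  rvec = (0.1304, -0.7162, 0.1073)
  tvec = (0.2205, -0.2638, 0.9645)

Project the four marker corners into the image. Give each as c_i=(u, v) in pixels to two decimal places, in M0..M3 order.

Intrinsics K: fx=809.0, fy=436.8, cx=305.6, cy=230.0
Marker side s = 0.236 m; corners in marker frame (Z=0):
  M0 = (-0.1180, +0.1180, 0)
  M1 = (+0.1180, +0.1180, 0)
  M2 = (+0.1180, -0.1180, 0)
  M3 = (-0.1180, -0.1180, 0)
rvec = (0.1304, -0.7162, 0.1073), |rvec| = θ = 0.73584 rad = 42.161°
Rodrigues: sinθ=0.67121, 1−cosθ=0.25873; R = I + sinθ·[k]× + (1−cosθ)·[k]×²:
    [+0.74939 -0.14250 -0.64661]
    [+0.05325 +0.98637 -0.15567]
    [+0.65998 +0.08223 +0.74677]
t = (0.2205, -0.2638, 0.9645) m
M0: Pc = R·M0+t = (+0.11526, -0.15369, +0.89632); u = 809.0·(+0.11526)/0.89632 + 305.6 = 409.6274, v = 436.8·(-0.15369)/0.89632 + 230.0 = 155.1026
M1: Pc = R·M1+t = (+0.29211, -0.14112, +1.05208); u = 809.0·(+0.29211)/1.05208 + 305.6 = 530.2211, v = 436.8·(-0.14112)/1.05208 + 230.0 = 171.4083
M2: Pc = R·M2+t = (+0.32574, -0.37391, +1.03268); u = 809.0·(+0.32574)/1.03268 + 305.6 = 560.7883, v = 436.8·(-0.37391)/1.03268 + 230.0 = 71.8445
M3: Pc = R·M3+t = (+0.14889, -0.38648, +0.87692); u = 809.0·(+0.14889)/0.87692 + 305.6 = 442.9553, v = 436.8·(-0.38648)/0.87692 + 230.0 = 37.4938

c0=(409.63, 155.10) c1=(530.22, 171.41) c2=(560.79, 71.84) c3=(442.96, 37.49)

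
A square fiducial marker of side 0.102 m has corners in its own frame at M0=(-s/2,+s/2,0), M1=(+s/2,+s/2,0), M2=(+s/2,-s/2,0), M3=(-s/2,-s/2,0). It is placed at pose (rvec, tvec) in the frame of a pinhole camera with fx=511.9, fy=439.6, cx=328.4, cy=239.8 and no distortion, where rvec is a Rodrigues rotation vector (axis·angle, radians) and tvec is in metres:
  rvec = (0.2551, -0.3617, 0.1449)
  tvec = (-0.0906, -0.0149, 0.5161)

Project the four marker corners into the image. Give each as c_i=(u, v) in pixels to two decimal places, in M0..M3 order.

c0=(180.22, 264.98) c1=(278.87, 271.00) c2=(295.19, 190.32) c3=(193.24, 177.81)

Intrinsics K: fx=511.9, fy=439.6, cx=328.4, cy=239.8
Marker side s = 0.102 m; corners in marker frame (Z=0):
  M0 = (-0.0510, +0.0510, 0)
  M1 = (+0.0510, +0.0510, 0)
  M2 = (+0.0510, -0.0510, 0)
  M3 = (-0.0510, -0.0510, 0)
rvec = (0.2551, -0.3617, 0.1449), |rvec| = θ = 0.46572 rad = 26.684°
Rodrigues: sinθ=0.44907, 1−cosθ=0.10650; R = I + sinθ·[k]× + (1−cosθ)·[k]×²:
    [+0.92545 -0.18503 -0.33062]
    [+0.09441 +0.95774 -0.27171]
    [+0.36692 +0.22024 +0.90381]
t = (-0.0906, -0.0149, 0.5161) m
M0: Pc = R·M0+t = (-0.14723, +0.02913, +0.50862); u = 511.9·(-0.14723)/0.50862 + 328.4 = 180.2161, v = 439.6·(+0.02913)/0.50862 + 239.8 = 264.9767
M1: Pc = R·M1+t = (-0.05284, +0.03876, +0.54605); u = 511.9·(-0.05284)/0.54605 + 328.4 = 278.8658, v = 439.6·(+0.03876)/0.54605 + 239.8 = 271.0038
M2: Pc = R·M2+t = (-0.03397, -0.05893, +0.52358); u = 511.9·(-0.03397)/0.52358 + 328.4 = 295.1920, v = 439.6·(-0.05893)/0.52358 + 239.8 = 190.3225
M3: Pc = R·M3+t = (-0.12836, -0.06856, +0.48615); u = 511.9·(-0.12836)/0.48615 + 328.4 = 193.2407, v = 439.6·(-0.06856)/0.48615 + 239.8 = 177.8058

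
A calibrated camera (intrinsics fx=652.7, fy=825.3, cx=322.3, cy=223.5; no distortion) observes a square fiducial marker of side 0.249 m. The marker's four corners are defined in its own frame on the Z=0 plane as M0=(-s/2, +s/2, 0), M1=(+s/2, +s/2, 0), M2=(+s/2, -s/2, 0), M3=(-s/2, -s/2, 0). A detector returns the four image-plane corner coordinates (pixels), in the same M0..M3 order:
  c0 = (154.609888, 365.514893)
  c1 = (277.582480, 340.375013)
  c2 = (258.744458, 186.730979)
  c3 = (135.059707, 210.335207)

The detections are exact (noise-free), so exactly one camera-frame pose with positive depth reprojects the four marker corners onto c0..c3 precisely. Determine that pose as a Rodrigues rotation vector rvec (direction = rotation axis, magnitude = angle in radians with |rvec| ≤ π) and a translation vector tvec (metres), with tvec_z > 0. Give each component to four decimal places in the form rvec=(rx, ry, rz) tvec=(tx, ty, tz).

rvec=(0.0175, -0.0575, -0.1524) tvec=(-0.2323, 0.0833, 1.3134)

Intrinsics K: fx=652.7, fy=825.3, cx=322.3, cy=223.5
Marker side s = 0.249 m; corners in marker frame (Z=0):
  M0 = (-0.1245, +0.1245, 0)
  M1 = (+0.1245, +0.1245, 0)
  M2 = (+0.1245, -0.1245, 0)
  M3 = (-0.1245, -0.1245, 0)
Detected image corners:
  c0 = (154.609888, 365.514893) px
  c1 = (277.582480, 340.375013) px
  c2 = (258.744458, 186.730979) px
  c3 = (135.059707, 210.335207) px
Planar DLT: solve 8×8 A·h = b for H (H[2,2]=1):
  H  [+504.08058 +80.49837 +206.84564]
  H  [-86.15190 +624.67995 +275.83371]
  H  [+0.04256 +0.01657 +1.00000]
B = K⁻¹H; ‖b₁‖=0.761366, ‖b₂‖=0.761366; λ = 2/(‖b₁‖+‖b₂‖) = 1.313428, sign → tz>0 ⇒ λ=+1.313428
r₁ = λ·B[:,0] = (+0.98676,-0.15224,+0.05589); r₂ = λ·B[:,1] = (+0.15124,+0.98826,+0.02176)
r₃ = r₁×r₂ = (-0.05855,-0.01302,+0.99820); SVD([r₁ r₂ r₃]) → R = UVᵀ:
  R  [+0.98676 +0.15124 -0.05855]
  R  [-0.15224 +0.98826 -0.01302]
  R  [+0.05589 +0.02176 +0.99820]
t = (-0.23233, +0.08329, +1.31343) m
tr R = 2.973218; θ = arccos((tr R − 1)/2) = 0.163835 rad = 9.387°
axis k = ((R−Rᵀ)₃₂, (R−Rᵀ)₁₃, (R−Rᵀ)₂₁) / (2 sinθ) = (+0.106618, -0.350832, -0.930349)
rvec = θ·k = (+0.017468, -0.057479, -0.152424)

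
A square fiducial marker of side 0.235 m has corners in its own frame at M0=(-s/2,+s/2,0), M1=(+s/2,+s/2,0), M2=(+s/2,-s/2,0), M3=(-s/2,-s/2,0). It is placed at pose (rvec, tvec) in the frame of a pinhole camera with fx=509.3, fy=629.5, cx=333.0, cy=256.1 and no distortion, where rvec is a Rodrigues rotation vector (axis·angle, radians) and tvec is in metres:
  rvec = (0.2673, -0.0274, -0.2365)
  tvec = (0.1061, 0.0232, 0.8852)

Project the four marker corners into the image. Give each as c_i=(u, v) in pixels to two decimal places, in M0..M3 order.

c0=(343.37, 366.59) c1=(470.41, 328.74) c2=(448.48, 171.64) c3=(312.21, 212.44)

Intrinsics K: fx=509.3, fy=629.5, cx=333.0, cy=256.1
Marker side s = 0.235 m; corners in marker frame (Z=0):
  M0 = (-0.1175, +0.1175, 0)
  M1 = (+0.1175, +0.1175, 0)
  M2 = (+0.1175, -0.1175, 0)
  M3 = (-0.1175, -0.1175, 0)
rvec = (0.2673, -0.0274, -0.2365), |rvec| = θ = 0.35796 rad = 20.509°
Rodrigues: sinθ=0.35036, 1−cosθ=0.06338; R = I + sinθ·[k]× + (1−cosθ)·[k]×²:
    [+0.97196 +0.22786 -0.05809]
    [-0.23510 +0.93699 -0.25842]
    [-0.00445 +0.26483 +0.96428]
t = (0.1061, 0.0232, 0.8852) m
M0: Pc = R·M0+t = (+0.01867, +0.16092, +0.91684); u = 509.3·(+0.01867)/0.91684 + 333.0 = 343.3700, v = 629.5·(+0.16092)/0.91684 + 256.1 = 366.5876
M1: Pc = R·M1+t = (+0.24708, +0.10567, +0.91579); u = 509.3·(+0.24708)/0.91579 + 333.0 = 470.4076, v = 629.5·(+0.10567)/0.91579 + 256.1 = 328.7363
M2: Pc = R·M2+t = (+0.19353, -0.11452, +0.85356); u = 509.3·(+0.19353)/0.85356 + 333.0 = 448.4763, v = 629.5·(-0.11452)/0.85356 + 256.1 = 171.6409
M3: Pc = R·M3+t = (-0.03488, -0.05927, +0.85461); u = 509.3·(-0.03488)/0.85461 + 333.0 = 312.2141, v = 629.5·(-0.05927)/0.85461 + 256.1 = 212.4411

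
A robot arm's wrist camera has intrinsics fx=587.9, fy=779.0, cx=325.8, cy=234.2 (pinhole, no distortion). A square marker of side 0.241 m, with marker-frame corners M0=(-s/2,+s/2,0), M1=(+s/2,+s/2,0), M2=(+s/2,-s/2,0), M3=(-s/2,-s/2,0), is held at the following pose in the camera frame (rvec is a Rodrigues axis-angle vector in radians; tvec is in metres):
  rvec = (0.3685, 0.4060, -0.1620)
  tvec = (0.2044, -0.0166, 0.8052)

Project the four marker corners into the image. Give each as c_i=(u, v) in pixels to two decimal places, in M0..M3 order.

Intrinsics K: fx=587.9, fy=779.0, cx=325.8, cy=234.2
Marker side s = 0.241 m; corners in marker frame (Z=0):
  M0 = (-0.1205, +0.1205, 0)
  M1 = (+0.1205, +0.1205, 0)
  M2 = (+0.1205, -0.1205, 0)
  M3 = (-0.1205, -0.1205, 0)
rvec = (0.3685, 0.4060, -0.1620), |rvec| = θ = 0.57173 rad = 32.758°
Rodrigues: sinθ=0.54109, 1−cosθ=0.15903; R = I + sinθ·[k]× + (1−cosθ)·[k]×²:
    [+0.90703 +0.22611 +0.35520]
    [-0.08053 +0.92116 -0.38075]
    [-0.41328 +0.31675 +0.85374]
t = (0.2044, -0.0166, 0.8052) m
M0: Pc = R·M0+t = (+0.12235, +0.10410, +0.89317); u = 587.9·(+0.12235)/0.89317 + 325.8 = 406.3319, v = 779.0·(+0.10410)/0.89317 + 234.2 = 324.9969
M1: Pc = R·M1+t = (+0.34094, +0.08470, +0.79357); u = 587.9·(+0.34094)/0.79357 + 325.8 = 578.3818, v = 779.0·(+0.08470)/0.79357 + 234.2 = 317.3420
M2: Pc = R·M2+t = (+0.28645, -0.13730, +0.71723); u = 587.9·(+0.28645)/0.71723 + 325.8 = 560.5988, v = 779.0·(-0.13730)/0.71723 + 234.2 = 85.0712
M3: Pc = R·M3+t = (+0.06786, -0.11790, +0.81683); u = 587.9·(+0.06786)/0.81683 + 325.8 = 374.6384, v = 779.0·(-0.11790)/0.81683 + 234.2 = 121.7637

c0=(406.33, 325.00) c1=(578.38, 317.34) c2=(560.60, 85.07) c3=(374.64, 121.76)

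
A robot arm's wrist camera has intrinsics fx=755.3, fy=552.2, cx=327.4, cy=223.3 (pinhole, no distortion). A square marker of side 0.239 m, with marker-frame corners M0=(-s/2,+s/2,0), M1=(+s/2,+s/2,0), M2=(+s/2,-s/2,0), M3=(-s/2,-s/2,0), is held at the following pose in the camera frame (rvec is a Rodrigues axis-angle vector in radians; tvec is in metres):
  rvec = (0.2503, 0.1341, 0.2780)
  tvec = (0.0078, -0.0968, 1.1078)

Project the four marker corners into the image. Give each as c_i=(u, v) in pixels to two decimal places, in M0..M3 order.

c0=(237.83, 213.76) c1=(388.56, 247.19) c2=(435.24, 133.23) c3=(274.84, 100.28)

Intrinsics K: fx=755.3, fy=552.2, cx=327.4, cy=223.3
Marker side s = 0.239 m; corners in marker frame (Z=0):
  M0 = (-0.1195, +0.1195, 0)
  M1 = (+0.1195, +0.1195, 0)
  M2 = (+0.1195, -0.1195, 0)
  M3 = (-0.1195, -0.1195, 0)
rvec = (0.2503, 0.1341, 0.2780), |rvec| = θ = 0.39739 rad = 22.769°
Rodrigues: sinθ=0.38701, 1−cosθ=0.07792; R = I + sinθ·[k]× + (1−cosθ)·[k]×²:
    [+0.95299 -0.25418 +0.16493]
    [+0.28730 +0.93095 -0.22537]
    [-0.09626 +0.26216 +0.96021]
t = (0.0078, -0.0968, 1.1078) m
M0: Pc = R·M0+t = (-0.13646, -0.01988, +1.15063); u = 755.3·(-0.13646)/1.15063 + 327.4 = 237.8269, v = 552.2·(-0.01988)/1.15063 + 223.3 = 213.7573
M1: Pc = R·M1+t = (+0.09131, +0.04878, +1.12762); u = 755.3·(+0.09131)/1.12762 + 327.4 = 388.5595, v = 552.2·(+0.04878)/1.12762 + 223.3 = 247.1882
M2: Pc = R·M2+t = (+0.15206, -0.17372, +1.06497); u = 755.3·(+0.15206)/1.06497 + 327.4 = 435.2420, v = 552.2·(-0.17372)/1.06497 + 223.3 = 133.2262
M3: Pc = R·M3+t = (-0.07571, -0.24238, +1.08798); u = 755.3·(-0.07571)/1.08798 + 327.4 = 274.8415, v = 552.2·(-0.24238)/1.08798 + 223.3 = 100.2798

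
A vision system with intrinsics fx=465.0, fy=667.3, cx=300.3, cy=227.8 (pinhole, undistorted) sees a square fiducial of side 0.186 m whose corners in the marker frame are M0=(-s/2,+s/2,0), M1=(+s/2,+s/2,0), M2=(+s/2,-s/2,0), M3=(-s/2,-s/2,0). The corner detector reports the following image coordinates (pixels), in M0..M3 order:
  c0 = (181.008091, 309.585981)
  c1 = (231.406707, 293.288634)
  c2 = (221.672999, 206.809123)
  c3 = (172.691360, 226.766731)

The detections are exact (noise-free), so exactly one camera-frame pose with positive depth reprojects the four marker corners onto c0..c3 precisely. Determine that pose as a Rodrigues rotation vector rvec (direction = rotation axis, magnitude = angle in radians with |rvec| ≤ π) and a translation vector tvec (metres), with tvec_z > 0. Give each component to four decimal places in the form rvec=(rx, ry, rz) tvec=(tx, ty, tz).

rvec=(-0.1167, 0.3925, -0.2120) tvec=(-0.3063, 0.0669, 1.4354)

Intrinsics K: fx=465.0, fy=667.3, cx=300.3, cy=227.8
Marker side s = 0.186 m; corners in marker frame (Z=0):
  M0 = (-0.0930, +0.0930, 0)
  M1 = (+0.0930, +0.0930, 0)
  M2 = (+0.0930, -0.0930, 0)
  M3 = (-0.0930, -0.0930, 0)
Detected image corners:
  c0 = (181.008091, 309.585981) px
  c1 = (231.406707, 293.288634) px
  c2 = (221.672999, 206.809123) px
  c3 = (172.691360, 226.766731) px
Planar DLT: solve 8×8 A·h = b for H (H[2,2]=1):
  H  [+215.60588 +26.86504 +201.05985]
  H  [-163.72784 +427.16365 +258.90698]
  H  [-0.25537 -0.10693 +1.00000]
B = K⁻¹H; ‖b₁‖=0.696679, ‖b₂‖=0.696680; λ = 2/(‖b₁‖+‖b₂‖) = 1.435380, sign → tz>0 ⇒ λ=+1.435380
r₁ = λ·B[:,0] = (+0.90227,-0.22705,-0.36656); r₂ = λ·B[:,1] = (+0.18205,+0.97124,-0.15348)
r₃ = r₁×r₂ = (+0.39086,+0.07175,+0.91765); SVD([r₁ r₂ r₃]) → R = UVᵀ:
  R  [+0.90227 +0.18205 +0.39086]
  R  [-0.22705 +0.97124 +0.07175]
  R  [-0.36656 -0.15348 +0.91765]
t = (-0.30634, +0.06691, +1.43538) m
tr R = 2.791151; θ = arccos((tr R − 1)/2) = 0.461074 rad = 26.418°
axis k = ((R−Rᵀ)₃₂, (R−Rᵀ)₁₃, (R−Rᵀ)₂₁) / (2 sinθ) = (-0.253127, +0.851207, -0.459754)
rvec = θ·k = (-0.116710, +0.392469, -0.211981)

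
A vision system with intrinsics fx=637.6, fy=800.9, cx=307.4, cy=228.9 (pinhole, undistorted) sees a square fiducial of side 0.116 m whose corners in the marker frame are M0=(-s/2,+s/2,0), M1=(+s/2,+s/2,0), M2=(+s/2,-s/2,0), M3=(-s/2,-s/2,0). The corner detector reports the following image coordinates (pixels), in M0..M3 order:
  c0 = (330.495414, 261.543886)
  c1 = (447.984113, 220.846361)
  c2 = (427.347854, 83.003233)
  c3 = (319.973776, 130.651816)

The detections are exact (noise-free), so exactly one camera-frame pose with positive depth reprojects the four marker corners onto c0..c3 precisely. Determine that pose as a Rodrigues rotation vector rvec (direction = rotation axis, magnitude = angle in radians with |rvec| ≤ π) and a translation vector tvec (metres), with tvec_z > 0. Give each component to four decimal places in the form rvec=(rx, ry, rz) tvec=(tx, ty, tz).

Intrinsics K: fx=637.6, fy=800.9, cx=307.4, cy=228.9
Marker side s = 0.116 m; corners in marker frame (Z=0):
  M0 = (-0.0580, +0.0580, 0)
  M1 = (+0.0580, +0.0580, 0)
  M2 = (+0.0580, -0.0580, 0)
  M3 = (-0.0580, -0.0580, 0)
Detected image corners:
  c0 = (330.495414, 261.543886) px
  c1 = (447.984113, 220.846361) px
  c2 = (427.347854, 83.003233) px
  c3 = (319.973776, 130.651816) px
Planar DLT: solve 8×8 A·h = b for H (H[2,2]=1):
  H  [+711.79257 -127.79051 +378.95609]
  H  [-498.64251 +1038.38777 +172.21004]
  H  [-0.67038 -0.68265 +1.00000]
B = K⁻¹H; ‖b₁‖=1.645458, ‖b₂‖=1.645458; λ = 2/(‖b₁‖+‖b₂‖) = 0.607734, sign → tz>0 ⇒ λ=+0.607734
r₁ = λ·B[:,0] = (+0.87487,-0.26194,-0.40741); r₂ = λ·B[:,1] = (+0.07821,+0.90651,-0.41487)
r₃ = r₁×r₂ = (+0.47800,+0.33109,+0.81357); SVD([r₁ r₂ r₃]) → R = UVᵀ:
  R  [+0.87487 +0.07821 +0.47800]
  R  [-0.26194 +0.90651 +0.33109]
  R  [-0.40741 -0.41487 +0.81357]
t = (+0.06820, -0.04302, +0.60773) m
tr R = 2.594958; θ = arccos((tr R − 1)/2) = 0.647691 rad = 37.110°
axis k = ((R−Rᵀ)₃₂, (R−Rᵀ)₁₃, (R−Rᵀ)₂₁) / (2 sinθ) = (-0.618187, +0.733748, -0.281885)
rvec = θ·k = (-0.400394, +0.475242, -0.182574)

rvec=(-0.4004, 0.4752, -0.1826) tvec=(0.0682, -0.0430, 0.6077)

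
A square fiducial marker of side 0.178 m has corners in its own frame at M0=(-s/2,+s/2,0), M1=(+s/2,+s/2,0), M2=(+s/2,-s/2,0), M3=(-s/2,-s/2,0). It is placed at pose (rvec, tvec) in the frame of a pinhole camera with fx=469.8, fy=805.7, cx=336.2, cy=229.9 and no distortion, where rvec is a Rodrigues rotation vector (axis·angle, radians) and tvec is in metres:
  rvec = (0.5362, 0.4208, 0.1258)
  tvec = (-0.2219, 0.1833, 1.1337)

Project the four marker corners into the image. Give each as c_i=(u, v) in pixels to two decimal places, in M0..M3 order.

c0=(218.58, 389.08) c1=(278.18, 425.87) c2=(273.70, 326.99) c3=(209.43, 292.75)

Intrinsics K: fx=469.8, fy=805.7, cx=336.2, cy=229.9
Marker side s = 0.178 m; corners in marker frame (Z=0):
  M0 = (-0.0890, +0.0890, 0)
  M1 = (+0.0890, +0.0890, 0)
  M2 = (+0.0890, -0.0890, 0)
  M3 = (-0.0890, -0.0890, 0)
rvec = (0.5362, 0.4208, 0.1258), |rvec| = θ = 0.69312 rad = 39.713°
Rodrigues: sinθ=0.63894, 1−cosθ=0.23074; R = I + sinθ·[k]× + (1−cosθ)·[k]×²:
    [+0.90735 -0.00759 +0.42031]
    [+0.22434 +0.85431 -0.46886]
    [-0.35551 +0.51971 +0.77686]
t = (-0.2219, 0.1833, 1.1337) m
M0: Pc = R·M0+t = (-0.30333, +0.23937, +1.21159); u = 469.8·(-0.30333)/1.21159 + 336.2 = 218.5827, v = 805.7·(+0.23937)/1.21159 + 229.9 = 389.0771
M1: Pc = R·M1+t = (-0.14182, +0.27930, +1.14831); u = 469.8·(-0.14182)/1.14831 + 336.2 = 278.1777, v = 805.7·(+0.27930)/1.14831 + 229.9 = 425.8669
M2: Pc = R·M2+t = (-0.14047, +0.12723, +1.05581); u = 469.8·(-0.14047)/1.05581 + 336.2 = 273.6954, v = 805.7·(+0.12723)/1.05581 + 229.9 = 326.9931
M3: Pc = R·M3+t = (-0.30198, +0.08730, +1.11909); u = 469.8·(-0.30198)/1.11909 + 336.2 = 209.4274, v = 805.7·(+0.08730)/1.11909 + 229.9 = 292.7531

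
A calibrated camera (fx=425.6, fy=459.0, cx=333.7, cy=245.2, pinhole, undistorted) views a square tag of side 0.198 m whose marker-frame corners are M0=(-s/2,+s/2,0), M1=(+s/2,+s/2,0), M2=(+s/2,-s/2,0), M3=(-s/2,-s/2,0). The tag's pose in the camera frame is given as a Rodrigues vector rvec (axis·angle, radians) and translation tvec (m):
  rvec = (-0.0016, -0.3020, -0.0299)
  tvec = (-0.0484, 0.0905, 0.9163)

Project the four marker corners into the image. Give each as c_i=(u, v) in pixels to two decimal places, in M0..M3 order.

Intrinsics K: fx=425.6, fy=459.0, cx=333.7, cy=245.2
Marker side s = 0.198 m; corners in marker frame (Z=0):
  M0 = (-0.0990, +0.0990, 0)
  M1 = (+0.0990, +0.0990, 0)
  M2 = (+0.0990, -0.0990, 0)
  M3 = (-0.0990, -0.0990, 0)
rvec = (-0.0016, -0.3020, -0.0299), |rvec| = θ = 0.30348 rad = 17.388°
Rodrigues: sinθ=0.29884, 1−cosθ=0.04570; R = I + sinθ·[k]× + (1−cosθ)·[k]×²:
    [+0.95430 +0.02968 -0.29736]
    [-0.02920 +0.99956 +0.00606]
    [+0.29741 +0.00290 +0.95475]
t = (-0.0484, 0.0905, 0.9163) m
M0: Pc = R·M0+t = (-0.13994, +0.19235, +0.88714); u = 425.6·(-0.13994)/0.88714 + 333.7 = 266.5662, v = 459.0·(+0.19235)/0.88714 + 245.2 = 344.7186
M1: Pc = R·M1+t = (+0.04901, +0.18656, +0.94603); u = 425.6·(+0.04901)/0.94603 + 333.7 = 355.7507, v = 459.0·(+0.18656)/0.94603 + 245.2 = 335.7184
M2: Pc = R·M2+t = (+0.04314, -0.01135, +0.94546); u = 425.6·(+0.04314)/0.94546 + 333.7 = 353.1184, v = 459.0·(-0.01135)/0.94546 + 245.2 = 239.6912
M3: Pc = R·M3+t = (-0.14581, -0.00556, +0.88657); u = 425.6·(-0.14581)/0.88657 + 333.7 = 263.7013, v = 459.0·(-0.00556)/0.88657 + 245.2 = 242.3189

c0=(266.57, 344.72) c1=(355.75, 335.72) c2=(353.12, 239.69) c3=(263.70, 242.32)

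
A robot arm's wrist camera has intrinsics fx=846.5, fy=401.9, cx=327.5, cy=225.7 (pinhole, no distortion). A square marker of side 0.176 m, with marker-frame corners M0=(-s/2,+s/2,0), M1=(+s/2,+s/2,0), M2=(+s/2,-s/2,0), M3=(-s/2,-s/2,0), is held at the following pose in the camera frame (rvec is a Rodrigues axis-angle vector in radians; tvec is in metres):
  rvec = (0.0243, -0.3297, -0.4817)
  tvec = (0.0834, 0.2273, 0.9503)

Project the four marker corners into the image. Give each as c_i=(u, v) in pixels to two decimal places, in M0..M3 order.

c0=(372.58, 374.74) c1=(496.20, 333.71) c2=(429.91, 270.89) c3=(300.01, 309.02)

Intrinsics K: fx=846.5, fy=401.9, cx=327.5, cy=225.7
Marker side s = 0.176 m; corners in marker frame (Z=0):
  M0 = (-0.0880, +0.0880, 0)
  M1 = (+0.0880, +0.0880, 0)
  M2 = (+0.0880, -0.0880, 0)
  M3 = (-0.0880, -0.0880, 0)
rvec = (0.0243, -0.3297, -0.4817), |rvec| = θ = 0.58423 rad = 33.474°
Rodrigues: sinθ=0.55156, 1−cosθ=0.16586; R = I + sinθ·[k]× + (1−cosθ)·[k]×²:
    [+0.83442 +0.45087 -0.31695]
    [-0.45865 +0.88696 +0.05423]
    [+0.30557 +0.10012 +0.94689]
t = (0.0834, 0.2273, 0.9503) m
M0: Pc = R·M0+t = (+0.04965, +0.34571, +0.93222); u = 846.5·(+0.04965)/0.93222 + 327.5 = 372.5820, v = 401.9·(+0.34571)/0.93222 + 225.7 = 374.7447
M1: Pc = R·M1+t = (+0.19651, +0.26499, +0.98600); u = 846.5·(+0.19651)/0.98600 + 327.5 = 496.2037, v = 401.9·(+0.26499)/0.98600 + 225.7 = 333.7119
M2: Pc = R·M2+t = (+0.11715, +0.10889, +0.96838); u = 846.5·(+0.11715)/0.96838 + 327.5 = 429.9080, v = 401.9·(+0.10889)/0.96838 + 225.7 = 270.8902
M3: Pc = R·M3+t = (-0.02971, +0.18961, +0.91460); u = 846.5·(-0.02971)/0.91460 + 327.5 = 300.0063, v = 401.9·(+0.18961)/0.91460 + 225.7 = 309.0195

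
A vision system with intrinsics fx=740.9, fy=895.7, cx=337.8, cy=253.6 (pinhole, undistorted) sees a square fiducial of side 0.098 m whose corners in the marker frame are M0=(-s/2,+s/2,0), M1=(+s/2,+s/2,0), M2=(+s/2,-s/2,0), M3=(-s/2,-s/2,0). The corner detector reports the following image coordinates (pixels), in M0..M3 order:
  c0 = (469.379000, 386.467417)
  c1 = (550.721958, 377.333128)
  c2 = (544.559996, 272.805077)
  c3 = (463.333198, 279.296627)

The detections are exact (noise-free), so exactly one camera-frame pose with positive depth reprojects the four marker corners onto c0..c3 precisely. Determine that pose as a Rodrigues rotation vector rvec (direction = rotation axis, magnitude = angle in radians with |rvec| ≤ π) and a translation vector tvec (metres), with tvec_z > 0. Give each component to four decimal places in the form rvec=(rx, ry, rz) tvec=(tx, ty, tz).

Intrinsics K: fx=740.9, fy=895.7, cx=337.8, cy=253.6
Marker side s = 0.098 m; corners in marker frame (Z=0):
  M0 = (-0.0490, +0.0490, 0)
  M1 = (+0.0490, +0.0490, 0)
  M2 = (+0.0490, -0.0490, 0)
  M3 = (-0.0490, -0.0490, 0)
Detected image corners:
  c0 = (469.379000, 386.467417) px
  c1 = (550.721958, 377.333128) px
  c2 = (544.559996, 272.805077) px
  c3 = (463.333198, 279.296627) px
Planar DLT: solve 8×8 A·h = b for H (H[2,2]=1):
  H  [+957.34736 +45.29358 +507.49596]
  H  [+3.29582 +1068.89981 +328.84032]
  H  [+0.25229 -0.03353 +1.00000]
B = K⁻¹H; ‖b₁‖=1.205752, ‖b₂‖=1.205752; λ = 2/(‖b₁‖+‖b₂‖) = 0.829358, sign → tz>0 ⇒ λ=+0.829358
r₁ = λ·B[:,0] = (+0.97625,-0.05619,+0.20924); r₂ = λ·B[:,1] = (+0.06338,+0.99760,-0.02781)
r₃ = r₁×r₂ = (-0.20717,+0.04041,+0.97747); SVD([r₁ r₂ r₃]) → R = UVᵀ:
  R  [+0.97625 +0.06338 -0.20717]
  R  [-0.05619 +0.99760 +0.04041]
  R  [+0.20924 -0.02781 +0.97747]
t = (+0.18996, +0.06967, +0.82936) m
tr R = 2.951320; θ = arccos((tr R − 1)/2) = 0.221085 rad = 12.667°
axis k = ((R−Rᵀ)₃₂, (R−Rᵀ)₁₃, (R−Rᵀ)₂₁) / (2 sinθ) = (-0.155533, -0.949464, -0.272630)
rvec = θ·k = (-0.034386, -0.209913, -0.060274)

rvec=(-0.0344, -0.2099, -0.0603) tvec=(0.1900, 0.0697, 0.8294)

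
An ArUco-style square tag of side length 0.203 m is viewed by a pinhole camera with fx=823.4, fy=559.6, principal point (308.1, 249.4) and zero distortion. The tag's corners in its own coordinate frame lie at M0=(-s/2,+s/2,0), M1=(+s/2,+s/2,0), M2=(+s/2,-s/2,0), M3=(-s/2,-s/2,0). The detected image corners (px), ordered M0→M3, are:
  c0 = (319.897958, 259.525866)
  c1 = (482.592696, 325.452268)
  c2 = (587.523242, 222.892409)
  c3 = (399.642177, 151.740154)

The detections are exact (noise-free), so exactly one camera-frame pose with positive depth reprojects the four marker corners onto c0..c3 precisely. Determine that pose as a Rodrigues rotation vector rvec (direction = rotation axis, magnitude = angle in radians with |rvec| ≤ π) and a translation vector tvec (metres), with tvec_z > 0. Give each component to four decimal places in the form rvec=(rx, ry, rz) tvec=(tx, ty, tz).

Intrinsics K: fx=823.4, fy=559.6, cx=308.1, cy=249.4
Marker side s = 0.203 m; corners in marker frame (Z=0):
  M0 = (-0.1015, +0.1015, 0)
  M1 = (+0.1015, +0.1015, 0)
  M2 = (+0.1015, -0.1015, 0)
  M3 = (-0.1015, -0.1015, 0)
Detected image corners:
  c0 = (319.897958, 259.525866) px
  c1 = (482.592696, 325.452268) px
  c2 = (587.523242, 222.892409) px
  c3 = (399.642177, 151.740154) px
Planar DLT: solve 8×8 A·h = b for H (H[2,2]=1):
  H  [+787.45526 -175.15055 +443.06124]
  H  [+298.15323 +667.74083 +242.66686]
  H  [-0.16117 +0.62291 +1.00000]
B = K⁻¹H; ‖b₁‖=1.193789, ‖b₂‖=1.193789; λ = 2/(‖b₁‖+‖b₂‖) = 0.837669, sign → tz>0 ⇒ λ=+0.837669
r₁ = λ·B[:,0] = (+0.85162,+0.50648,-0.13501); r₂ = λ·B[:,1] = (-0.37343,+0.76700,+0.52179)
r₃ = r₁×r₂ = (+0.36783,-0.39395,+0.84232); SVD([r₁ r₂ r₃]) → R = UVᵀ:
  R  [+0.85162 -0.37343 +0.36783]
  R  [+0.50648 +0.76700 -0.39395]
  R  [-0.13501 +0.52179 +0.84232]
t = (+0.13730, -0.01008, +0.83767) m
tr R = 2.460936; θ = arccos((tr R − 1)/2) = 0.751789 rad = 43.074°
axis k = ((R−Rᵀ)₃₂, (R−Rᵀ)₁₃, (R−Rᵀ)₂₁) / (2 sinθ) = (+0.670436, +0.368135, +0.644199)
rvec = θ·k = (+0.504027, +0.276760, +0.484302)

rvec=(0.5040, 0.2768, 0.4843) tvec=(0.1373, -0.0101, 0.8377)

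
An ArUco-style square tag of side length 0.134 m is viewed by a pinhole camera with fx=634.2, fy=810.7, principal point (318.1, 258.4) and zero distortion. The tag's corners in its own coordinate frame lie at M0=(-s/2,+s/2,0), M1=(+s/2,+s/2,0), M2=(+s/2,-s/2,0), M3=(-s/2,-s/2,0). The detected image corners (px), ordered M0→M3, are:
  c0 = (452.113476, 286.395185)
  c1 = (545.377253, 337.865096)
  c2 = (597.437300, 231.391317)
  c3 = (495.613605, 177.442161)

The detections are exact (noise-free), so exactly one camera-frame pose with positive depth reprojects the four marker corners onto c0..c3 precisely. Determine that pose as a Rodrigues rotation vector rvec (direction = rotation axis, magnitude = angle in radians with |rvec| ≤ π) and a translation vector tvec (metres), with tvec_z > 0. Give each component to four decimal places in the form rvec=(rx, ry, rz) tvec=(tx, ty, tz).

rvec=(0.4876, 0.2015, 0.3777) tvec=(0.2638, 0.0018, 0.8234)

Intrinsics K: fx=634.2, fy=810.7, cx=318.1, cy=258.4
Marker side s = 0.134 m; corners in marker frame (Z=0):
  M0 = (-0.0670, +0.0670, 0)
  M1 = (+0.0670, +0.0670, 0)
  M2 = (+0.0670, -0.0670, 0)
  M3 = (-0.0670, -0.0670, 0)
Detected image corners:
  c0 = (452.113476, 286.395185) px
  c1 = (545.377253, 337.865096) px
  c2 = (597.437300, 231.391317) px
  c3 = (495.613605, 177.442161) px
Planar DLT: solve 8×8 A·h = b for H (H[2,2]=1):
  H  [+663.97371 -44.75181 +521.28927]
  H  [+362.00594 +957.87058 +260.21272]
  H  [-0.11995 +0.59613 +1.00000]
B = K⁻¹H; ‖b₁‖=1.214528, ‖b₂‖=1.214528; λ = 2/(‖b₁‖+‖b₂‖) = 0.823365, sign → tz>0 ⇒ λ=+0.823365
r₁ = λ·B[:,0] = (+0.91156,+0.39914,-0.09876); r₂ = λ·B[:,1] = (-0.30429,+0.81639,+0.49083)
r₃ = r₁×r₂ = (+0.27654,-0.41737,+0.86564); SVD([r₁ r₂ r₃]) → R = UVᵀ:
  R  [+0.91156 -0.30429 +0.27654]
  R  [+0.39914 +0.81639 -0.41737]
  R  [-0.09876 +0.49083 +0.86564]
t = (+0.26380, +0.00184, +0.82337) m
tr R = 2.593581; θ = arccos((tr R − 1)/2) = 0.648831 rad = 37.175°
axis k = ((R−Rᵀ)₃₂, (R−Rᵀ)₁₃, (R−Rᵀ)₂₁) / (2 sinθ) = (+0.751507, +0.310547, +0.582064)
rvec = θ·k = (+0.487601, +0.201492, +0.377661)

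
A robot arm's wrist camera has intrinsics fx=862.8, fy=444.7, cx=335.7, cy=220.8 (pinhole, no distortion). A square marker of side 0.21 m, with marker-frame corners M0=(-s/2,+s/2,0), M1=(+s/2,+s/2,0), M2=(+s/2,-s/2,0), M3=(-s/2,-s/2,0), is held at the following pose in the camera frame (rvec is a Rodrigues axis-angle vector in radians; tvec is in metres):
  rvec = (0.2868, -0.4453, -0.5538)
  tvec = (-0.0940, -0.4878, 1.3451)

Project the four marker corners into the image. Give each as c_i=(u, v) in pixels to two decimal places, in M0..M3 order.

c0=(254.22, 107.76) c1=(355.16, 76.26) c2=(296.76, 10.92) c3=(186.37, 40.86)

Intrinsics K: fx=862.8, fy=444.7, cx=335.7, cy=220.8
Marker side s = 0.21 m; corners in marker frame (Z=0):
  M0 = (-0.1050, +0.1050, 0)
  M1 = (+0.1050, +0.1050, 0)
  M2 = (+0.1050, -0.1050, 0)
  M3 = (-0.1050, -0.1050, 0)
rvec = (0.2868, -0.4453, -0.5538), |rvec| = θ = 0.76632 rad = 43.907°
Rodrigues: sinθ=0.69349, 1−cosθ=0.27953; R = I + sinθ·[k]× + (1−cosθ)·[k]×²:
    [+0.75962 +0.44038 -0.47858]
    [-0.56196 +0.81486 -0.14216]
    [+0.32737 +0.37693 +0.86646]
t = (-0.0940, -0.4878, 1.3451) m
M0: Pc = R·M0+t = (-0.12752, -0.34323, +1.35030); u = 862.8·(-0.12752)/1.35030 + 335.7 = 254.2182, v = 444.7·(-0.34323)/1.35030 + 220.8 = 107.7615
M1: Pc = R·M1+t = (+0.03200, -0.46125, +1.41905); u = 862.8·(+0.03200)/1.41905 + 335.7 = 355.1563, v = 444.7·(-0.46125)/1.41905 + 220.8 = 76.2557
M2: Pc = R·M2+t = (-0.06048, -0.63237, +1.33990); u = 862.8·(-0.06048)/1.33990 + 335.7 = 296.7558, v = 444.7·(-0.63237)/1.33990 + 220.8 = 10.9233
M3: Pc = R·M3+t = (-0.22000, -0.51435, +1.27115); u = 862.8·(-0.22000)/1.27115 + 335.7 = 186.3736, v = 444.7·(-0.51435)/1.27115 + 220.8 = 40.8576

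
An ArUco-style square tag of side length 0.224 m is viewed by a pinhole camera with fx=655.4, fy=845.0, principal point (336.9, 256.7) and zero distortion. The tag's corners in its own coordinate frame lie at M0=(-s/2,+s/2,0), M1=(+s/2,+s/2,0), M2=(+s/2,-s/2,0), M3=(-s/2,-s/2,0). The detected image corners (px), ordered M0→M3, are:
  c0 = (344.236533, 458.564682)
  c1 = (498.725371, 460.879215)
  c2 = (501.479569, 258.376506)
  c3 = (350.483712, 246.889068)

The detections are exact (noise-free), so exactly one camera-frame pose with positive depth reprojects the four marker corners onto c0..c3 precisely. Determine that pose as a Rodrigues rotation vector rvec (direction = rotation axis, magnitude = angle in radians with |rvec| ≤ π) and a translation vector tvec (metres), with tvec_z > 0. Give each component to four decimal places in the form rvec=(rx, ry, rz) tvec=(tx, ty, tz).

Intrinsics K: fx=655.4, fy=845.0, cx=336.9, cy=256.7
Marker side s = 0.224 m; corners in marker frame (Z=0):
  M0 = (-0.1120, +0.1120, 0)
  M1 = (+0.1120, +0.1120, 0)
  M2 = (+0.1120, -0.1120, 0)
  M3 = (-0.1120, -0.1120, 0)
Detected image corners:
  c0 = (344.236533, 458.564682) px
  c1 = (498.725371, 460.879215) px
  c2 = (501.479569, 258.376506) px
  c3 = (350.483712, 246.889068) px
Planar DLT: solve 8×8 A·h = b for H (H[2,2]=1):
  H  [+766.94943 -60.66720 +425.47436]
  H  [+102.60161 +889.79072 +355.13974]
  H  [+0.20095 -0.09617 +1.00000]
B = K⁻¹H; ‖b₁‖=1.087342, ‖b₂‖=1.087342; λ = 2/(‖b₁‖+‖b₂‖) = 0.919674, sign → tz>0 ⇒ λ=+0.919674
r₁ = λ·B[:,0] = (+0.98121,+0.05553,+0.18481); r₂ = λ·B[:,1] = (-0.03967,+0.99529,-0.08845)
r₃ = r₁×r₂ = (-0.18885,+0.07945,+0.97879); SVD([r₁ r₂ r₃]) → R = UVᵀ:
  R  [+0.98121 -0.03967 -0.18885]
  R  [+0.05553 +0.99529 +0.07945]
  R  [+0.18481 -0.08845 +0.97879]
t = (+0.12429, +0.10714, +0.91967) m
tr R = 2.955283; θ = arccos((tr R − 1)/2) = 0.211860 rad = 12.139°
axis k = ((R−Rᵀ)₃₂, (R−Rᵀ)₁₃, (R−Rᵀ)₂₁) / (2 sinθ) = (-0.399227, -0.888473, +0.226348)
rvec = θ·k = (-0.084580, -0.188232, +0.047954)

rvec=(-0.0846, -0.1882, 0.0480) tvec=(0.1243, 0.1071, 0.9197)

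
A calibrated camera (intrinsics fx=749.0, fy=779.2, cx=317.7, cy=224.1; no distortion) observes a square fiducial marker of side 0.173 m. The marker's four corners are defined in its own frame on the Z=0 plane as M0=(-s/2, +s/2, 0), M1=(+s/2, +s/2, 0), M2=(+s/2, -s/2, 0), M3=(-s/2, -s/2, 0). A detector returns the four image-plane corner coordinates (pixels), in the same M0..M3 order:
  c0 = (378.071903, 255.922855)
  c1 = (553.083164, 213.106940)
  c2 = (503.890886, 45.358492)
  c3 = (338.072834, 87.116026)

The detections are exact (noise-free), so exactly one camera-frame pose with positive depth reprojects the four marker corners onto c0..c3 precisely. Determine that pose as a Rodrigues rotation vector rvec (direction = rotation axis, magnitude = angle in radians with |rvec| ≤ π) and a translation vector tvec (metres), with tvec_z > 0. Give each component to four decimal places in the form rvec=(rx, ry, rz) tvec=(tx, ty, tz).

rvec=(-0.2218, 0.0554, -0.2283) tvec=(0.1238, -0.0724, 0.7438)

Intrinsics K: fx=749.0, fy=779.2, cx=317.7, cy=224.1
Marker side s = 0.173 m; corners in marker frame (Z=0):
  M0 = (-0.0865, +0.0865, 0)
  M1 = (+0.0865, +0.0865, 0)
  M2 = (+0.0865, -0.0865, 0)
  M3 = (-0.0865, -0.0865, 0)
Detected image corners:
  c0 = (378.071903, 255.922855) px
  c1 = (553.083164, 213.106940) px
  c2 = (503.890886, 45.358492) px
  c3 = (338.072834, 87.116026) px
Planar DLT: solve 8×8 A·h = b for H (H[2,2]=1):
  H  [+966.89218 +124.03307 +442.40766]
  H  [-250.27882 +927.37312 +148.25374]
  H  [-0.03941 -0.30151 +1.00000]
B = K⁻¹H; ‖b₁‖=1.344418, ‖b₂‖=1.344418; λ = 2/(‖b₁‖+‖b₂‖) = 0.743816, sign → tz>0 ⇒ λ=+0.743816
r₁ = λ·B[:,0] = (+0.97263,-0.23048,-0.02932); r₂ = λ·B[:,1] = (+0.21830,+0.94976,-0.22427)
r₃ = r₁×r₂ = (+0.07953,+0.21173,+0.97409); SVD([r₁ r₂ r₃]) → R = UVᵀ:
  R  [+0.97263 +0.21830 +0.07953]
  R  [-0.23048 +0.94976 +0.21173]
  R  [-0.02932 -0.22427 +0.97409]
t = (+0.12384, -0.07240, +0.74382) m
tr R = 2.896482; θ = arccos((tr R − 1)/2) = 0.323146 rad = 18.515°
axis k = ((R−Rᵀ)₃₂, (R−Rᵀ)₁₃, (R−Rᵀ)₂₁) / (2 sinθ) = (-0.686510, +0.171387, -0.706633)
rvec = θ·k = (-0.221843, +0.055383, -0.228346)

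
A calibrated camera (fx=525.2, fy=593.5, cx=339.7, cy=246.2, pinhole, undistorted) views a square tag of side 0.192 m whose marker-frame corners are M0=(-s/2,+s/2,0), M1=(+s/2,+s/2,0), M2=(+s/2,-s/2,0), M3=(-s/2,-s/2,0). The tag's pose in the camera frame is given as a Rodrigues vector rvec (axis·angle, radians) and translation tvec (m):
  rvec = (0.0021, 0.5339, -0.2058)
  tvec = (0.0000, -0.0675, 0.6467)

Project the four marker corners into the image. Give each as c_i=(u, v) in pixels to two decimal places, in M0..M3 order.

c0=(292.56, 285.03) c1=(427.75, 254.08) c2=(393.66, 68.91) c3=(265.10, 125.09)

Intrinsics K: fx=525.2, fy=593.5, cx=339.7, cy=246.2
Marker side s = 0.192 m; corners in marker frame (Z=0):
  M0 = (-0.0960, +0.0960, 0)
  M1 = (+0.0960, +0.0960, 0)
  M2 = (+0.0960, -0.0960, 0)
  M3 = (-0.0960, -0.0960, 0)
rvec = (0.0021, 0.5339, -0.2058), |rvec| = θ = 0.57220 rad = 32.784°
Rodrigues: sinθ=0.54148, 1−cosθ=0.15929; R = I + sinθ·[k]× + (1−cosθ)·[k]×²:
    [+0.84072 +0.19530 +0.50503]
    [-0.19421 +0.97939 -0.05544]
    [-0.50545 -0.05147 +0.86132]
t = (0.0000, -0.0675, 0.6467) m
M0: Pc = R·M0+t = (-0.06196, +0.04517, +0.69028); u = 525.2·(-0.06196)/0.69028 + 339.7 = 292.5577, v = 593.5·(+0.04517)/0.69028 + 246.2 = 285.0330
M1: Pc = R·M1+t = (+0.09946, +0.00788, +0.59324); u = 525.2·(+0.09946)/0.59324 + 339.7 = 427.7510, v = 593.5·(+0.00788)/0.59324 + 246.2 = 254.0813
M2: Pc = R·M2+t = (+0.06196, -0.18017, +0.60312); u = 525.2·(+0.06196)/0.60312 + 339.7 = 393.6555, v = 593.5·(-0.18017)/0.60312 + 246.2 = 68.9075
M3: Pc = R·M3+t = (-0.09946, -0.14288, +0.70016); u = 525.2·(-0.09946)/0.70016 + 339.7 = 265.0960, v = 593.5·(-0.14288)/0.70016 + 246.2 = 125.0884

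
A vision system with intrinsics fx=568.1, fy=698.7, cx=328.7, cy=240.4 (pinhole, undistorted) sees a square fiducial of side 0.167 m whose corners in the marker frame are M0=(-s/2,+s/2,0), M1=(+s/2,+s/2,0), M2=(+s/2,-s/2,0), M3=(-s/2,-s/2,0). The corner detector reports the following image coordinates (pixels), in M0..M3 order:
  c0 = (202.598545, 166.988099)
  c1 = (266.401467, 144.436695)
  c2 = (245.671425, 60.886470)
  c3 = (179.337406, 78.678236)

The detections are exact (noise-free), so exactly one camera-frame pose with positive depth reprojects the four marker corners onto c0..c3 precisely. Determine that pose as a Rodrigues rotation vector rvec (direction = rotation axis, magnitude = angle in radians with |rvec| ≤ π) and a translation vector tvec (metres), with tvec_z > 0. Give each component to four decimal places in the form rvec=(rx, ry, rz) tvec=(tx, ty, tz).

rvec=(0.0733, -0.5176, -0.3172) tvec=(-0.2430, -0.2421, 1.3260)

Intrinsics K: fx=568.1, fy=698.7, cx=328.7, cy=240.4
Marker side s = 0.167 m; corners in marker frame (Z=0):
  M0 = (-0.0835, +0.0835, 0)
  M1 = (+0.0835, +0.0835, 0)
  M2 = (+0.0835, -0.0835, 0)
  M3 = (-0.0835, -0.0835, 0)
Detected image corners:
  c0 = (202.598545, 166.988099) px
  c1 = (266.401467, 144.436695) px
  c2 = (245.671425, 60.886470) px
  c3 = (179.337406, 78.678236) px
Planar DLT: solve 8×8 A·h = b for H (H[2,2]=1):
  H  [+469.56316 +156.49972 +224.57740]
  H  [-80.56329 +526.74479 +112.84747]
  H  [+0.35795 +0.11193 +1.00000]
B = K⁻¹H; ‖b₁‖=0.754123, ‖b₂‖=0.754123; λ = 2/(‖b₁‖+‖b₂‖) = 1.326044, sign → tz>0 ⇒ λ=+1.326044
r₁ = λ·B[:,0] = (+0.82141,-0.31621,+0.47466); r₂ = λ·B[:,1] = (+0.27942,+0.94863,+0.14842)
r₃ = r₁×r₂ = (-0.49720,+0.01072,+0.86757); SVD([r₁ r₂ r₃]) → R = UVᵀ:
  R  [+0.82141 +0.27942 -0.49720]
  R  [-0.31621 +0.94863 +0.01072]
  R  [+0.47466 +0.14842 +0.86757]
t = (-0.24304, -0.24208, +1.32604) m
tr R = 2.637603; θ = arccos((tr R − 1)/2) = 0.611476 rad = 35.035°
axis k = ((R−Rᵀ)₃₂, (R−Rᵀ)₁₃, (R−Rᵀ)₂₁) / (2 sinθ) = (+0.119937, -0.846455, -0.518776)
rvec = θ·k = (+0.073339, -0.517587, -0.317219)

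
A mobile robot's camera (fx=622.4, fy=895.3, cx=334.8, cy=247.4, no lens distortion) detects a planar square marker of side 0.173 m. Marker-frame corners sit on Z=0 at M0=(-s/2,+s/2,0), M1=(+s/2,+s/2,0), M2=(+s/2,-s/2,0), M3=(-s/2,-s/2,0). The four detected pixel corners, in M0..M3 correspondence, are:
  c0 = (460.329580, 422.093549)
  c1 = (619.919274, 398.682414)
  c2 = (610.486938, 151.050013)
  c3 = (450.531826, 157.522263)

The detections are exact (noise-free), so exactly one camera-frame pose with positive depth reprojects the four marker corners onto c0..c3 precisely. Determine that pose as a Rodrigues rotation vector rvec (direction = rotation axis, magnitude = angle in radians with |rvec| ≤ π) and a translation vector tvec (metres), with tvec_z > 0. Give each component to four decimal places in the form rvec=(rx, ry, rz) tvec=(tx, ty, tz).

Intrinsics K: fx=622.4, fy=895.3, cx=334.8, cy=247.4
Marker side s = 0.173 m; corners in marker frame (Z=0):
  M0 = (-0.0865, +0.0865, 0)
  M1 = (+0.0865, +0.0865, 0)
  M2 = (+0.0865, -0.0865, 0)
  M3 = (-0.0865, -0.0865, 0)
Detected image corners:
  c0 = (460.329580, 422.093549) px
  c1 = (619.919274, 398.682414) px
  c2 = (610.486938, 151.050013) px
  c3 = (450.531826, 157.522263) px
Planar DLT: solve 8×8 A·h = b for H (H[2,2]=1):
  H  [+1127.89807 +50.32234 +537.95080]
  H  [+21.45533 +1475.98717 +281.98233]
  H  [+0.38175 -0.00975 +1.00000]
B = K⁻¹H; ‖b₁‖=1.653562, ‖b₂‖=1.653562; λ = 2/(‖b₁‖+‖b₂‖) = 0.604755, sign → tz>0 ⇒ λ=+0.604755
r₁ = λ·B[:,0] = (+0.97174,-0.04930,+0.23087); r₂ = λ·B[:,1] = (+0.05207,+0.99863,-0.00590)
r₃ = r₁×r₂ = (-0.23026,+0.01775,+0.97297); SVD([r₁ r₂ r₃]) → R = UVᵀ:
  R  [+0.97174 +0.05207 -0.23026]
  R  [-0.04930 +0.99863 +0.01775]
  R  [+0.23087 -0.00590 +0.97297]
t = (+0.19739, +0.02336, +0.60476) m
tr R = 2.943330; θ = arccos((tr R − 1)/2) = 0.238621 rad = 13.672°
axis k = ((R−Rᵀ)₃₂, (R−Rᵀ)₁₃, (R−Rᵀ)₂₁) / (2 sinθ) = (-0.050031, -0.975455, -0.214440)
rvec = θ·k = (-0.011938, -0.232764, -0.051170)

rvec=(-0.0119, -0.2328, -0.0512) tvec=(0.1974, 0.0234, 0.6048)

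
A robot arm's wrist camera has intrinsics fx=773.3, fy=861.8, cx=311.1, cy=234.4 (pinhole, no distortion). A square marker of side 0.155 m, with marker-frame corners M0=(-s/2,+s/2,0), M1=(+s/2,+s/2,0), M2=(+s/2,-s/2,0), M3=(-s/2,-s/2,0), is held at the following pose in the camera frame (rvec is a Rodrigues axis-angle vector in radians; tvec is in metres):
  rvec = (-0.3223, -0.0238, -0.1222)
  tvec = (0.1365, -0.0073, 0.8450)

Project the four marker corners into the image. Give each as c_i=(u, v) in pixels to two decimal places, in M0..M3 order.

c0=(376.55, 313.09) c1=(520.38, 293.66) c2=(491.71, 146.28) c3=(355.76, 163.50)

Intrinsics K: fx=773.3, fy=861.8, cx=311.1, cy=234.4
Marker side s = 0.155 m; corners in marker frame (Z=0):
  M0 = (-0.0775, +0.0775, 0)
  M1 = (+0.0775, +0.0775, 0)
  M2 = (+0.0775, -0.0775, 0)
  M3 = (-0.0775, -0.0775, 0)
rvec = (-0.3223, -0.0238, -0.1222), |rvec| = θ = 0.34551 rad = 19.796°
Rodrigues: sinθ=0.33868, 1−cosθ=0.05910; R = I + sinθ·[k]× + (1−cosθ)·[k]×²:
    [+0.99233 +0.12358 -0.00383]
    [-0.11599 +0.94118 +0.31737]
    [+0.04283 -0.31449 +0.94830]
t = (0.1365, -0.0073, 0.8450) m
M0: Pc = R·M0+t = (+0.06917, +0.07463, +0.81731); u = 773.3·(+0.06917)/0.81731 + 311.1 = 376.5475, v = 861.8·(+0.07463)/0.81731 + 234.4 = 313.0933
M1: Pc = R·M1+t = (+0.22298, +0.05665, +0.82395); u = 773.3·(+0.22298)/0.82395 + 311.1 = 520.3765, v = 861.8·(+0.05665)/0.82395 + 234.4 = 293.6556
M2: Pc = R·M2+t = (+0.20383, -0.08923, +0.87269); u = 773.3·(+0.20383)/0.87269 + 311.1 = 491.7137, v = 861.8·(-0.08923)/0.87269 + 234.4 = 146.2830
M3: Pc = R·M3+t = (+0.05002, -0.07125, +0.86605); u = 773.3·(+0.05002)/0.86605 + 311.1 = 355.7604, v = 861.8·(-0.07125)/0.86605 + 234.4 = 163.4971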